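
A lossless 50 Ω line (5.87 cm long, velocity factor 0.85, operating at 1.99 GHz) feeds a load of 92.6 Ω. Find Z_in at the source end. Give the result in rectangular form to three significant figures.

Z_in ≈ 79.5 + j26.2 Ω

λ = v/f = 0.85·c / 1.99 GHz = 0.128 m
βl = 2π·l/λ = 2π × 0.458 = 165°
tan(βl) = tan(165°) = -0.27
Z_in = Z_0·(Z_L + jZ_0·tanβl)/(Z_0 + jZ_L·tanβl)
     = 50·(92.6 − j13.5)/(50 − j25)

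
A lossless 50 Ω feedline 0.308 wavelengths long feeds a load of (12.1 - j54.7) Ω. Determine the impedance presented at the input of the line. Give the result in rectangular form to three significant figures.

βl = 2π × 0.308 = 111°
tan(βl) = tan(111°) = -2.62
Z_in = Z_0·(Z_L + jZ_0·tanβl)/(Z_0 + jZ_L·tanβl)
     = 50·(12.1 − j186)/(-93.4 − j31.7)

Z_in ≈ 24.5 + j91.1 Ω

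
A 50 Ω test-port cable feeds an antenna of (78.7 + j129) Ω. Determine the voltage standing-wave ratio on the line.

Γ = (Z_L − Z_0)/(Z_L + Z_0) = (28.7 + j129)/(128.7 + j129)
|Γ| = 132/182 = 0.725
VSWR = (1 + |Γ|)/(1 − |Γ|) = 1.73/0.275

VSWR ≈ 6.28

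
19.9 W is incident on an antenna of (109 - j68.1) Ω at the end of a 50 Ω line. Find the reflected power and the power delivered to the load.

|Γ| = |(59 − j68.1)/(159 − j68.1)| = 0.521
|Γ|² = 0.271
P_refl = |Γ|²·P_inc = 5.4 W, P_del = (1 − |Γ|²)·P_inc = 14.5 W

P_reflected ≈ 5.4 W; P_delivered ≈ 14.5 W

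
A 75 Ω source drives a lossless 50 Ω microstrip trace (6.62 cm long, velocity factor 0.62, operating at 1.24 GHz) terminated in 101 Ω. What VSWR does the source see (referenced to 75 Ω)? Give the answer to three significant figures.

λ = v/f = 0.62·c / 1.24 GHz = 0.15 m
βl = 2π·l/λ = 2π × 0.441 = 159°
tan(βl) = -0.386
Z_in = Z_0·(Z_L + jZ_0·tanβl)/(Z_0 + jZ_L·tanβl) = 72.1 + j37 Ω
Γ_s = (Z_in − Z_s)/(Z_in + Z_s) = (-2.85 + j37)/(147 + j37), |Γ_s| = 0.244
VSWR = (1 + |Γ_s|)/(1 − |Γ_s|)

VSWR ≈ 1.65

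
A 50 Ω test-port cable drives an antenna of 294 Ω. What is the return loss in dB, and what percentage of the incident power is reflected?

RL ≈ 2.98 dB; 50.3% of incident power reflected

Γ = (294 − 50)/(294 + 50) = 0.709
RL = −20·log₁₀(0.709) = 2.98 dB
P_refl/P_inc = |Γ|² = 0.503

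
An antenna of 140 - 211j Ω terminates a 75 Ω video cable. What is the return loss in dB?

Γ = (65 − j211)/(215 − j211), |Γ| = 0.733
RL = −20·log₁₀|Γ| = −20·log₁₀(0.733)

RL ≈ 2.7 dB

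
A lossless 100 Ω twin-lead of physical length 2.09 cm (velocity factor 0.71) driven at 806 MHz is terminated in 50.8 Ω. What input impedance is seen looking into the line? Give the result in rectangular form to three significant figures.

Z_in ≈ 61.1 + j37.4 Ω

λ = v/f = 0.71·c / 806 MHz = 0.264 m
βl = 2π·l/λ = 2π × 0.0791 = 28.5°
tan(βl) = tan(28.5°) = 0.542
Z_in = Z_0·(Z_L + jZ_0·tanβl)/(Z_0 + jZ_L·tanβl)
     = 100·(50.8 + j54.2)/(100 + j27.5)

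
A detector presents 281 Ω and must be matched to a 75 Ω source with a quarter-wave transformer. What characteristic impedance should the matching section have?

Z_qwt ≈ 145 Ω

Z_qwt = √(Z_0·R_L) = √(75 × 281) = √21080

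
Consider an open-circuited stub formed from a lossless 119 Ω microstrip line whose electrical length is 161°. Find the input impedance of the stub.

tan(βl) = -0.344
For an open-circuited stub, Z_in = −jZ_0·cot(βl) = −jZ_0/tan(βl)

Z_in ≈ +j346 Ω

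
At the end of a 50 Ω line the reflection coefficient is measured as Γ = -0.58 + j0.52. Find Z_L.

Z_L ≈ 7.11 + j18.8 Ω

Z_L = Z_0·(1 + Γ)/(1 − Γ) = 50·(0.42 + j0.52)/(1.58 − j0.52)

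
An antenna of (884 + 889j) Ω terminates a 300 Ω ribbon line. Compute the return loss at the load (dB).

RL ≈ 2.87 dB

Γ = (584 + j889)/(1184 + j889), |Γ| = 0.718
RL = −20·log₁₀|Γ| = −20·log₁₀(0.718)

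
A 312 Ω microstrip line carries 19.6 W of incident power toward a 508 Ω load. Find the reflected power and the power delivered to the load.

P_reflected ≈ 1.12 W; P_delivered ≈ 18.5 W

Γ = (508 − 312)/(508 + 312) = 0.239
|Γ|² = 0.0571
P_refl = |Γ|²·P_inc = 1.12 W, P_del = (1 − |Γ|²)·P_inc = 18.5 W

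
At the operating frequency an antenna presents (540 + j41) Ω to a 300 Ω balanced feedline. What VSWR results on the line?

Γ = (Z_L − Z_0)/(Z_L + Z_0) = (240 + j41)/(840 + j41)
|Γ| = 243/841 = 0.29
VSWR = (1 + |Γ|)/(1 − |Γ|) = 1.29/0.71

VSWR ≈ 1.81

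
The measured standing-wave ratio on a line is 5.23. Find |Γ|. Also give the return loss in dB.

|Γ| ≈ 0.679; return loss ≈ 3.36 dB

|Γ| = (S − 1)/(S + 1) = (5.23 − 1)/(5.23 + 1) = 4.23/6.23
RL = −20·log₁₀|Γ| = −20·log₁₀(0.679)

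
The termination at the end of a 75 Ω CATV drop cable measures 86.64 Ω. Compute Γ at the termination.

Γ = (Z_L − Z_0)/(Z_L + Z_0) = (86.64 − 75)/(86.64 + 75) = 11.64/161.6

Γ = 0.072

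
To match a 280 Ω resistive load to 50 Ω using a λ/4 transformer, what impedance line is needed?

Z_qwt ≈ 118 Ω

Z_qwt = √(Z_0·R_L) = √(50 × 280) = √14000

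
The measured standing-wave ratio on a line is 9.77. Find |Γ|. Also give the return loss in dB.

|Γ| = (S − 1)/(S + 1) = (9.77 − 1)/(9.77 + 1) = 8.77/10.8
RL = −20·log₁₀|Γ| = −20·log₁₀(0.814)

|Γ| ≈ 0.814; return loss ≈ 1.78 dB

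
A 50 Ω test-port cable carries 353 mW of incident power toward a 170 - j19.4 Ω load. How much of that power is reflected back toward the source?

|Γ| = |(120 − j19.4)/(220 − j19.4)| = 0.55
|Γ|² = 0.303
P_refl = |Γ|²·P_inc = 107 mW, P_del = (1 − |Γ|²)·P_inc = 246 mW

P_reflected ≈ 107 mW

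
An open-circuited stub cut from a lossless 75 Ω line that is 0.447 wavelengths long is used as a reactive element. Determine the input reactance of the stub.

X_in ≈ 217 Ω (inductive)

βl = 2π × 0.447 = 161°
tan(βl) = -0.346
For an open-circuited stub, Z_in = −jZ_0·cot(βl) = −jZ_0/tan(βl)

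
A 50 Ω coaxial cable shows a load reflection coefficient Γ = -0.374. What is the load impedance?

Z_L = Z_0·(1 + Γ)/(1 − Γ) = 50·(0.626)/(1.37)

Z_L ≈ 22.8 Ω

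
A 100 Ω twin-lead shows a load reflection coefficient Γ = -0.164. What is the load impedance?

Z_L = Z_0·(1 + Γ)/(1 − Γ) = 100·(0.836)/(1.16)

Z_L ≈ 71.8 Ω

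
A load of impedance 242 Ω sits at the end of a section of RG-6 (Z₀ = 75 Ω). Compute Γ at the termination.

Γ = 0.527

Γ = (Z_L − Z_0)/(Z_L + Z_0) = (242 − 75)/(242 + 75) = 167/317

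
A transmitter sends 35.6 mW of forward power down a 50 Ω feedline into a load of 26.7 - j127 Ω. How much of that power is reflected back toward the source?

P_reflected ≈ 27 mW

|Γ| = |(-23.3 − j127)/(76.7 − j127)| = 0.87
|Γ|² = 0.757
P_refl = |Γ|²·P_inc = 27 mW, P_del = (1 − |Γ|²)·P_inc = 8.64 mW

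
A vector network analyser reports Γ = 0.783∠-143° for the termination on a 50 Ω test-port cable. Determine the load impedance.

Z_L ≈ 6.76 − j16.5 Ω

Z_L = Z_0·(1 + Γ)/(1 − Γ) = 50·(0.375 − j0.471)/(1.63 + j0.471)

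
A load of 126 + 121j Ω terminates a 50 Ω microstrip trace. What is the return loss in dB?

RL ≈ 3.49 dB

Γ = (76 + j121)/(176 + j121), |Γ| = 0.669
RL = −20·log₁₀|Γ| = −20·log₁₀(0.669)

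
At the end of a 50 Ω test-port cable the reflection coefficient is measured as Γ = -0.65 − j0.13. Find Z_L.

Z_L ≈ 10.2 − j4.75 Ω

Z_L = Z_0·(1 + Γ)/(1 − Γ) = 50·(0.35 − j0.13)/(1.65 + j0.13)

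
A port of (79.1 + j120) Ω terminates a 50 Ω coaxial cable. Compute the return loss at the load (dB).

Γ = (29.1 + j120)/(129.1 + j120), |Γ| = 0.701
RL = −20·log₁₀|Γ| = −20·log₁₀(0.701)

RL ≈ 3.09 dB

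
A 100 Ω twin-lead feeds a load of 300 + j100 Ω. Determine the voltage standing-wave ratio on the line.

Γ = (Z_L − Z_0)/(Z_L + Z_0) = (200 + j100)/(400 + j100)
|Γ| = 224/412 = 0.542
VSWR = (1 + |Γ|)/(1 − |Γ|) = 1.54/0.458

VSWR ≈ 3.37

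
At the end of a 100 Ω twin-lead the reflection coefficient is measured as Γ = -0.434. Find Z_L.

Z_L ≈ 39.5 Ω

Z_L = Z_0·(1 + Γ)/(1 − Γ) = 100·(0.566)/(1.43)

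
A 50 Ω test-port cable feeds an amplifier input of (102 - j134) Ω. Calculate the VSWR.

Γ = (Z_L − Z_0)/(Z_L + Z_0) = (52 − j134)/(152 − j134)
|Γ| = 144/203 = 0.709
VSWR = (1 + |Γ|)/(1 − |Γ|) = 1.71/0.291

VSWR ≈ 5.88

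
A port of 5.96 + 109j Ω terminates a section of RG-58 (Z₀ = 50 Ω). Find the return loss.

RL ≈ 0.359 dB

Γ = (-44.04 + j109)/(55.96 + j109), |Γ| = 0.959
RL = −20·log₁₀|Γ| = −20·log₁₀(0.959)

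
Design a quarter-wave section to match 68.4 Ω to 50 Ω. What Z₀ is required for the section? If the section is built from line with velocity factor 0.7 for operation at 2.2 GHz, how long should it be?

Z_qwt ≈ 58.5 Ω; length ≈ 2.39 cm

Z_qwt = √(Z_0·R_L) = √(50 × 68.4) = √3420
λ = 0.7·c/f = 0.0955 m, so l = λ/4 = 0.0239 m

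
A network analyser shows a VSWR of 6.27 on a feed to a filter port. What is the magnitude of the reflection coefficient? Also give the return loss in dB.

|Γ| ≈ 0.725; return loss ≈ 2.79 dB

|Γ| = (S − 1)/(S + 1) = (6.27 − 1)/(6.27 + 1) = 5.27/7.27
RL = −20·log₁₀|Γ| = −20·log₁₀(0.725)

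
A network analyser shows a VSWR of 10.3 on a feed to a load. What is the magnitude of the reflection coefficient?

|Γ| = (S − 1)/(S + 1) = (10.3 − 1)/(10.3 + 1) = 9.3/11.3

|Γ| ≈ 0.823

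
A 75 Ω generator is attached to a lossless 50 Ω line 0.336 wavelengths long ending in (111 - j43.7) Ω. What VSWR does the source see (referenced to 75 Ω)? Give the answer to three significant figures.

VSWR ≈ 3.06

βl = 2π × 0.336 = 121°
tan(βl) = -1.67
Z_in = Z_0·(Z_L + jZ_0·tanβl)/(Z_0 + jZ_L·tanβl) = 30.2 + j33.7 Ω
Γ_s = (Z_in − Z_s)/(Z_in + Z_s) = (-44.8 + j33.7)/(105 + j33.7), |Γ_s| = 0.508
VSWR = (1 + |Γ_s|)/(1 − |Γ_s|)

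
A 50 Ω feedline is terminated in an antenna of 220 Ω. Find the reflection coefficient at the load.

Γ = 0.63

Γ = (Z_L − Z_0)/(Z_L + Z_0) = (220 − 50)/(220 + 50) = 170/270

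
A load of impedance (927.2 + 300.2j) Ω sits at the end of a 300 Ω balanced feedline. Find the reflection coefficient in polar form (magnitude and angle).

Γ ≈ 0.55 ∠ 11.8°

Γ = (Z_L − Z_0)/(Z_L + Z_0) = (627.2 + j300.2)/(1227 + j300.2)
|Γ| = 695/1260 = 0.55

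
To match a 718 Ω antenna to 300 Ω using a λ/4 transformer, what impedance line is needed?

Z_qwt = √(Z_0·R_L) = √(300 × 718) = √215400

Z_qwt ≈ 464 Ω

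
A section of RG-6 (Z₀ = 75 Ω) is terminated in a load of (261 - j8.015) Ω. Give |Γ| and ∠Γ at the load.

Γ = (Z_L − Z_0)/(Z_L + Z_0) = (186 − j8.015)/(336 − j8.015)
|Γ| = 186/336 = 0.554

Γ ≈ 0.554 ∠ -1.1°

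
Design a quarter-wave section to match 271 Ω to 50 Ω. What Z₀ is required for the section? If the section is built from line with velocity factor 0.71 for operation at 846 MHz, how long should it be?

Z_qwt ≈ 116 Ω; length ≈ 6.29 cm

Z_qwt = √(Z_0·R_L) = √(50 × 271) = √13550
λ = 0.71·c/f = 0.252 m, so l = λ/4 = 0.0629 m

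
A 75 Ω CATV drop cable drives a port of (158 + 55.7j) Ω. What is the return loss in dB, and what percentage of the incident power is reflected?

Γ = (83 + j55.7)/(233 + j55.7), |Γ| = 0.417
RL = −20·log₁₀(0.417) = 7.59 dB
P_refl/P_inc = |Γ|² = 0.174

RL ≈ 7.59 dB; 17.4% of incident power reflected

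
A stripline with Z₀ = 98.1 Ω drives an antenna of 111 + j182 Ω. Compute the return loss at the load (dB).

RL ≈ 3.63 dB

Γ = (12.9 + j182)/(209.1 + j182), |Γ| = 0.658
RL = −20·log₁₀|Γ| = −20·log₁₀(0.658)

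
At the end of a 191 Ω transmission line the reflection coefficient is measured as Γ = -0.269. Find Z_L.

Z_L = Z_0·(1 + Γ)/(1 − Γ) = 191·(0.731)/(1.27)

Z_L ≈ 110 Ω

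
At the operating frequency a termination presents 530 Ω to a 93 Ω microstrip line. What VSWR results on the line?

VSWR ≈ 5.7

For a purely resistive load, VSWR = R_L/Z_0 or Z_0/R_L (whichever > 1) = 530/93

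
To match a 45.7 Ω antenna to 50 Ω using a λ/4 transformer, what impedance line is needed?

Z_qwt ≈ 47.8 Ω

Z_qwt = √(Z_0·R_L) = √(50 × 45.7) = √2285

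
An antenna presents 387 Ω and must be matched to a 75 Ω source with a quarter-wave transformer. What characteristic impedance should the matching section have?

Z_qwt = √(Z_0·R_L) = √(75 × 387) = √29020

Z_qwt ≈ 170 Ω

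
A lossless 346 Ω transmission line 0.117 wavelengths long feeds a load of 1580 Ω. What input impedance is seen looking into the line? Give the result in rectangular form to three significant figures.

Z_in ≈ 159 − j344 Ω

βl = 2π × 0.117 = 42.1°
tan(βl) = tan(42.1°) = 0.904
Z_in = Z_0·(Z_L + jZ_0·tanβl)/(Z_0 + jZ_L·tanβl)
     = 346·(1580 + j313)/(346 + j1430)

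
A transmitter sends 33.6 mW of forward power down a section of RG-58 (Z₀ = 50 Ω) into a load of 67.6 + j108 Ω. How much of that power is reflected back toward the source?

P_reflected ≈ 15.8 mW

|Γ| = |(17.6 + j108)/(117.6 + j108)| = 0.685
|Γ|² = 0.47
P_refl = |Γ|²·P_inc = 15.8 mW, P_del = (1 − |Γ|²)·P_inc = 17.8 mW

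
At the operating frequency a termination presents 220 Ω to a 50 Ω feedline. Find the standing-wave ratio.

VSWR ≈ 4.4

For a purely resistive load, VSWR = R_L/Z_0 or Z_0/R_L (whichever > 1) = 220/50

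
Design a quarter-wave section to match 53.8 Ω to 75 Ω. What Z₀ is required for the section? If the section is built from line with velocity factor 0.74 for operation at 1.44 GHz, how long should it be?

Z_qwt = √(Z_0·R_L) = √(75 × 53.8) = √4035
λ = 0.74·c/f = 0.154 m, so l = λ/4 = 0.0385 m

Z_qwt ≈ 63.5 Ω; length ≈ 3.85 cm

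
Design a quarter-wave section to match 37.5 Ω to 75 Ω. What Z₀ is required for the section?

Z_qwt ≈ 53 Ω

Z_qwt = √(Z_0·R_L) = √(75 × 37.5) = √2812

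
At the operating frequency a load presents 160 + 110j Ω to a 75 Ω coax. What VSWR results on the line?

VSWR ≈ 3.31

Γ = (Z_L − Z_0)/(Z_L + Z_0) = (85 + j110)/(235 + j110)
|Γ| = 139/259 = 0.536
VSWR = (1 + |Γ|)/(1 − |Γ|) = 1.54/0.464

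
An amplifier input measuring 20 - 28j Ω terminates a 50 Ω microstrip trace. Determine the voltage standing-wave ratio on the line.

Γ = (Z_L − Z_0)/(Z_L + Z_0) = (-30 − j28)/(70 − j28)
|Γ| = 41/75.4 = 0.544
VSWR = (1 + |Γ|)/(1 − |Γ|) = 1.54/0.456

VSWR ≈ 3.39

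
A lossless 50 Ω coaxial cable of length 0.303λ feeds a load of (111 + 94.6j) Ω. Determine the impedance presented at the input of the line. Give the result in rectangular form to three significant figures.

βl = 2π × 0.303 = 109°
tan(βl) = tan(109°) = -2.89
Z_in = Z_0·(Z_L + jZ_0·tanβl)/(Z_0 + jZ_L·tanβl)
     = 50·(111 − j50)/(323 − j321)

Z_in ≈ 12.5 + j4.69 Ω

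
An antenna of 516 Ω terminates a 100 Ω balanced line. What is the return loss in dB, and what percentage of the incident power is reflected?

RL ≈ 3.41 dB; 45.6% of incident power reflected

Γ = (516 − 100)/(516 + 100) = 0.675
RL = −20·log₁₀(0.675) = 3.41 dB
P_refl/P_inc = |Γ|² = 0.456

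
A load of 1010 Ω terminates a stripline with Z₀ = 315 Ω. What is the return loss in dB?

Γ = (1010 − 315)/(1010 + 315) = 0.525
RL = −20·log₁₀|Γ| = −20·log₁₀(0.525)

RL ≈ 5.6 dB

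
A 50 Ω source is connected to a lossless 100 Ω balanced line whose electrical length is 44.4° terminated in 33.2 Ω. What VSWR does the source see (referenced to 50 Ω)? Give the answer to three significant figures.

tan(βl) = 0.979
Z_in = Z_0·(Z_L + jZ_0·tanβl)/(Z_0 + jZ_L·tanβl) = 58.8 + j78.8 Ω
Γ_s = (Z_in − Z_s)/(Z_in + Z_s) = (8.82 + j78.8)/(109 + j78.8), |Γ_s| = 0.59
VSWR = (1 + |Γ_s|)/(1 − |Γ_s|)

VSWR ≈ 3.88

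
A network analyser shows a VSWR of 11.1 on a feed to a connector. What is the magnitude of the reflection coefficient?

|Γ| = (S − 1)/(S + 1) = (11.1 − 1)/(11.1 + 1) = 10.1/12.1

|Γ| ≈ 0.835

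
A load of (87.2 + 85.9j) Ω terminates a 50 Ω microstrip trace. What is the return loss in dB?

RL ≈ 4.76 dB

Γ = (37.2 + j85.9)/(137.2 + j85.9), |Γ| = 0.578
RL = −20·log₁₀|Γ| = −20·log₁₀(0.578)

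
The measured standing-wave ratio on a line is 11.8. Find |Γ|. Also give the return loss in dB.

|Γ| = (S − 1)/(S + 1) = (11.8 − 1)/(11.8 + 1) = 10.8/12.8
RL = −20·log₁₀|Γ| = −20·log₁₀(0.844)

|Γ| ≈ 0.844; return loss ≈ 1.48 dB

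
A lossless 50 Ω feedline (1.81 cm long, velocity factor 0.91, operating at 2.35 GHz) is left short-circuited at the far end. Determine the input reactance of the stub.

X_in ≈ 74.4 Ω (inductive)

λ = v/f = 0.91·c / 2.35 GHz = 0.116 m
βl = 2π·l/λ = 2π × 0.156 = 56.1°
tan(βl) = 1.49
For a short-circuited stub, Z_in = jZ_0·tan(βl)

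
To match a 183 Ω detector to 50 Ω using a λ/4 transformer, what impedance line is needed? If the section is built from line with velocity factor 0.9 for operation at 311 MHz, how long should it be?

Z_qwt = √(Z_0·R_L) = √(50 × 183) = √9150
λ = 0.9·c/f = 0.868 m, so l = λ/4 = 0.217 m

Z_qwt ≈ 95.7 Ω; length ≈ 21.7 cm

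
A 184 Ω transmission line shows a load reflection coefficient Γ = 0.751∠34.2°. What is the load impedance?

Z_L ≈ 249 + j483 Ω

Z_L = Z_0·(1 + Γ)/(1 − Γ) = 184·(1.62 + j0.422)/(0.379 − j0.422)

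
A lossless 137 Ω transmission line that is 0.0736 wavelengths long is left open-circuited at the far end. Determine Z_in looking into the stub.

βl = 2π × 0.0736 = 26.5°
tan(βl) = 0.498
For an open-circuited stub, Z_in = −jZ_0·cot(βl) = −jZ_0/tan(βl)

Z_in ≈ −j275 Ω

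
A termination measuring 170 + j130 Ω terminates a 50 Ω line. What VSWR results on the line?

Γ = (Z_L − Z_0)/(Z_L + Z_0) = (120 + j130)/(220 + j130)
|Γ| = 177/256 = 0.692
VSWR = (1 + |Γ|)/(1 − |Γ|) = 1.69/0.308

VSWR ≈ 5.5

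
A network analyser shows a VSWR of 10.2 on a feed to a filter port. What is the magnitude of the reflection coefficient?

|Γ| = (S − 1)/(S + 1) = (10.2 − 1)/(10.2 + 1) = 9.2/11.2

|Γ| ≈ 0.821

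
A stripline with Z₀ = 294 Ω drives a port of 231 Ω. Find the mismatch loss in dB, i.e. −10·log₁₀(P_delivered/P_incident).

mismatch loss ≈ 0.063 dB

Γ = (231 − 294)/(231 + 294) = -0.12
|Γ|² = 0.0144, so P_del/P_inc = 1 − |Γ|² = 0.986
ML = −10·log₁₀(1 − |Γ|²)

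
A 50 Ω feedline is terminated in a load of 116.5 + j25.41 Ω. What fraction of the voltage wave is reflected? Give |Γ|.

|Γ| ≈ 0.423

Γ = (Z_L − Z_0)/(Z_L + Z_0) = (66.5 + j25.41)/(166.5 + j25.41)
|Γ| = 71.2/168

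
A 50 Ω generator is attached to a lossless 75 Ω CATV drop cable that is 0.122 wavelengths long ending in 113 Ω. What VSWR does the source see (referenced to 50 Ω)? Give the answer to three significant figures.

βl = 2π × 0.122 = 43.9°
tan(βl) = 0.963
Z_in = Z_0·(Z_L + jZ_0·tanβl)/(Z_0 + jZ_L·tanβl) = 70.1 − j29.5 Ω
Γ_s = (Z_in − Z_s)/(Z_in + Z_s) = (20.1 − j29.5)/(120 − j29.5), |Γ_s| = 0.289
VSWR = (1 + |Γ_s|)/(1 − |Γ_s|)

VSWR ≈ 1.81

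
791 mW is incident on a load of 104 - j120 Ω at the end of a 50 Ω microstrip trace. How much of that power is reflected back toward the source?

P_reflected ≈ 359 mW

|Γ| = |(54 − j120)/(154 − j120)| = 0.674
|Γ|² = 0.454
P_refl = |Γ|²·P_inc = 359 mW, P_del = (1 − |Γ|²)·P_inc = 432 mW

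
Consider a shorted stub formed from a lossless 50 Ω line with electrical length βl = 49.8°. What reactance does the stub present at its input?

X_in ≈ 59.2 Ω (inductive)

tan(βl) = 1.18
For a shorted stub, Z_in = jZ_0·tan(βl)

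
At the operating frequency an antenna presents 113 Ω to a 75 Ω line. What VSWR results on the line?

VSWR ≈ 1.51

For a purely resistive load, VSWR = R_L/Z_0 or Z_0/R_L (whichever > 1) = 113/75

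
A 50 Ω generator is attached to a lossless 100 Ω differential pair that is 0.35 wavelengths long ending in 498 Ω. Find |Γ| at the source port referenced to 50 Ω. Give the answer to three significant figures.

|Γ| ≈ 0.676

βl = 2π × 0.35 = 126°
tan(βl) = -1.38
Z_in = Z_0·(Z_L + jZ_0·tanβl)/(Z_0 + jZ_L·tanβl) = 30 + j68.3 Ω
Γ_s = (Z_in − Z_s)/(Z_in + Z_s) = (-20 + j68.3)/(80 + j68.3), |Γ_s| = 0.676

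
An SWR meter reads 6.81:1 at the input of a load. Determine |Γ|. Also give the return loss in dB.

|Γ| = (S − 1)/(S + 1) = (6.81 − 1)/(6.81 + 1) = 5.81/7.81
RL = −20·log₁₀|Γ| = −20·log₁₀(0.744)

|Γ| ≈ 0.744; return loss ≈ 2.57 dB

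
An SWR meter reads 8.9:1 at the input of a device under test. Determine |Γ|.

|Γ| ≈ 0.798

|Γ| = (S − 1)/(S + 1) = (8.9 − 1)/(8.9 + 1) = 7.9/9.9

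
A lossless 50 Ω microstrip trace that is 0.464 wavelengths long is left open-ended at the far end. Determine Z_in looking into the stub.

Z_in ≈ +j217 Ω

βl = 2π × 0.464 = 167°
tan(βl) = -0.23
For an open-ended stub, Z_in = −jZ_0·cot(βl) = −jZ_0/tan(βl)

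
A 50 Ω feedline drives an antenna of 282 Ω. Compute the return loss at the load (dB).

Γ = (282 − 50)/(282 + 50) = 0.699
RL = −20·log₁₀|Γ| = −20·log₁₀(0.699)

RL ≈ 3.11 dB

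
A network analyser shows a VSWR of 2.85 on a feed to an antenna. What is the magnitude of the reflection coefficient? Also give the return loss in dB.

|Γ| ≈ 0.481; return loss ≈ 6.37 dB

|Γ| = (S − 1)/(S + 1) = (2.85 − 1)/(2.85 + 1) = 1.85/3.85
RL = −20·log₁₀|Γ| = −20·log₁₀(0.481)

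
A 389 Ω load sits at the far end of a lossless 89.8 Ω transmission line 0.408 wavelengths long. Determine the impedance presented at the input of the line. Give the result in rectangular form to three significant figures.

βl = 2π × 0.408 = 147°
tan(βl) = tan(147°) = -0.652
Z_in = Z_0·(Z_L + jZ_0·tanβl)/(Z_0 + jZ_L·tanβl)
     = 89.8·(389 − j58.6)/(89.8 − j254)

Z_in ≈ 61.7 + j116 Ω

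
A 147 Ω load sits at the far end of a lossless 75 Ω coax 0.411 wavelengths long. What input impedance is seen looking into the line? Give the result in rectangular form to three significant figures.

βl = 2π × 0.411 = 148°
tan(βl) = tan(148°) = -0.626
Z_in = Z_0·(Z_L + jZ_0·tanβl)/(Z_0 + jZ_L·tanβl)
     = 75·(147 − j46.9)/(75 − j92)

Z_in ≈ 81.7 + j53.3 Ω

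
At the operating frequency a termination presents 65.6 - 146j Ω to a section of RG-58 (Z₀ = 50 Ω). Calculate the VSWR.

VSWR ≈ 8.45

Γ = (Z_L − Z_0)/(Z_L + Z_0) = (15.6 − j146)/(115.6 − j146)
|Γ| = 147/186 = 0.788
VSWR = (1 + |Γ|)/(1 − |Γ|) = 1.79/0.212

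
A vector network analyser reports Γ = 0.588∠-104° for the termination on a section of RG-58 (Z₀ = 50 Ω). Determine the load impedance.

Z_L ≈ 20.1 − j35 Ω

Z_L = Z_0·(1 + Γ)/(1 − Γ) = 50·(0.858 − j0.571)/(1.14 + j0.571)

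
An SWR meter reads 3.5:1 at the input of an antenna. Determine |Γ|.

|Γ| = (S − 1)/(S + 1) = (3.5 − 1)/(3.5 + 1) = 2.5/4.5

|Γ| ≈ 0.556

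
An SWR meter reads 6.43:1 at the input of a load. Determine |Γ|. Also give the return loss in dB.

|Γ| = (S − 1)/(S + 1) = (6.43 − 1)/(6.43 + 1) = 5.43/7.43
RL = −20·log₁₀|Γ| = −20·log₁₀(0.731)

|Γ| ≈ 0.731; return loss ≈ 2.72 dB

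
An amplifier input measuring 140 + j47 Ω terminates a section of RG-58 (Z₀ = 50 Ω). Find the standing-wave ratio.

Γ = (Z_L − Z_0)/(Z_L + Z_0) = (90 + j47)/(190 + j47)
|Γ| = 102/196 = 0.519
VSWR = (1 + |Γ|)/(1 − |Γ|) = 1.52/0.481

VSWR ≈ 3.16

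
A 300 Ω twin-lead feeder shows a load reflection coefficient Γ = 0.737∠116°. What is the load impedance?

Z_L ≈ 62.6 + j182 Ω

Z_L = Z_0·(1 + Γ)/(1 − Γ) = 300·(0.677 + j0.662)/(1.32 − j0.662)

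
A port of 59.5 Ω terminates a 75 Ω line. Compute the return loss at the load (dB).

Γ = (59.5 − 75)/(59.5 + 75) = -0.115
RL = −20·log₁₀|Γ| = −20·log₁₀(0.115)

RL ≈ 18.8 dB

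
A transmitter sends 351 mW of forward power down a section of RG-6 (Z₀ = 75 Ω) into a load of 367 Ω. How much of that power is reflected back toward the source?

Γ = (367 − 75)/(367 + 75) = 0.661
|Γ|² = 0.436
P_refl = |Γ|²·P_inc = 153 mW, P_del = (1 − |Γ|²)·P_inc = 198 mW

P_reflected ≈ 153 mW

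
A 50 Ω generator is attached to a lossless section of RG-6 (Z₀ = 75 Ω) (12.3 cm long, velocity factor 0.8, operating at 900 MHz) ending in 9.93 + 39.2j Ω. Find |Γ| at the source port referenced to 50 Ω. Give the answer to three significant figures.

λ = v/f = 0.8·c / 900 MHz = 0.267 m
βl = 2π·l/λ = 2π × 0.461 = 166°
tan(βl) = -0.248
Z_in = Z_0·(Z_L + jZ_0·tanβl)/(Z_0 + jZ_L·tanβl) = 8.25 + j18.4 Ω
Γ_s = (Z_in − Z_s)/(Z_in + Z_s) = (-41.7 + j18.4)/(58.3 + j18.4), |Γ_s| = 0.747

|Γ| ≈ 0.747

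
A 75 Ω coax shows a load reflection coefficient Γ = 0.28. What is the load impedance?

Z_L ≈ 133 Ω

Z_L = Z_0·(1 + Γ)/(1 − Γ) = 75·(1.28)/(0.72)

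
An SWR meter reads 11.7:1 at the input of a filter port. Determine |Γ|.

|Γ| ≈ 0.843

|Γ| = (S − 1)/(S + 1) = (11.7 − 1)/(11.7 + 1) = 10.7/12.7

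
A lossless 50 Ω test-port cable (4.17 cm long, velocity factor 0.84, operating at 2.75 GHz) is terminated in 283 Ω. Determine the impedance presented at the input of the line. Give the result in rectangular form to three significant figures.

Z_in ≈ 83 + j122 Ω

λ = v/f = 0.84·c / 2.75 GHz = 0.0916 m
βl = 2π·l/λ = 2π × 0.455 = 164°
tan(βl) = tan(164°) = -0.29
Z_in = Z_0·(Z_L + jZ_0·tanβl)/(Z_0 + jZ_L·tanβl)
     = 50·(283 − j14.5)/(50 − j82.1)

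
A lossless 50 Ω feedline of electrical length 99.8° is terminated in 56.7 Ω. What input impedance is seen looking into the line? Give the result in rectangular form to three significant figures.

tan(βl) = tan(99.8°) = -5.79
Z_in = Z_0·(Z_L + jZ_0·tanβl)/(Z_0 + jZ_L·tanβl)
     = 50·(56.7 − j289)/(50 − j328)

Z_in ≈ 44.4 + j1.88 Ω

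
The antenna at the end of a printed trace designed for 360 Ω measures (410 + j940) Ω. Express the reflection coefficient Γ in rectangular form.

Γ ≈ 0.625 + j0.458

Γ = (Z_L − Z_0)/(Z_L + Z_0) = (50 + j940)/(770 + j940)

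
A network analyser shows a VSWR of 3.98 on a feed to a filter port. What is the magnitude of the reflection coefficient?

|Γ| ≈ 0.598

|Γ| = (S − 1)/(S + 1) = (3.98 − 1)/(3.98 + 1) = 2.98/4.98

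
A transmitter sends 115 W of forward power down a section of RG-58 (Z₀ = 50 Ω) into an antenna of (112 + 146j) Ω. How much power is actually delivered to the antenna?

|Γ| = |(62 + j146)/(162 + j146)| = 0.727
|Γ|² = 0.529
P_refl = |Γ|²·P_inc = 60.8 W, P_del = (1 − |Γ|²)·P_inc = 54.2 W

P_delivered ≈ 54.2 W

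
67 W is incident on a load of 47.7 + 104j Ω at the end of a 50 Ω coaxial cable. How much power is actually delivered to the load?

|Γ| = |(-2.3 + j104)/(97.7 + j104)| = 0.729
|Γ|² = 0.531
P_refl = |Γ|²·P_inc = 35.6 W, P_del = (1 − |Γ|²)·P_inc = 31.4 W

P_delivered ≈ 31.4 W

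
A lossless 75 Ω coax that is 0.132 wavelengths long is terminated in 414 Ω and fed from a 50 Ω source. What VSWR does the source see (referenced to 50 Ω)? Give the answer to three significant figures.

VSWR ≈ 5.81

βl = 2π × 0.132 = 47.5°
tan(βl) = 1.09
Z_in = Z_0·(Z_L + jZ_0·tanβl)/(Z_0 + jZ_L·tanβl) = 24.3 − j64.6 Ω
Γ_s = (Z_in − Z_s)/(Z_in + Z_s) = (-25.7 − j64.6)/(74.3 − j64.6), |Γ_s| = 0.706
VSWR = (1 + |Γ_s|)/(1 − |Γ_s|)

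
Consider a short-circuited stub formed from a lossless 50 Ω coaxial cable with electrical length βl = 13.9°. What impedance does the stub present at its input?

Z_in ≈ +j12.4 Ω

tan(βl) = 0.247
For a short-circuited stub, Z_in = jZ_0·tan(βl)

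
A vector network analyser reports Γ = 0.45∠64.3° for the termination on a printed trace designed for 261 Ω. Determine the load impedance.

Z_L = Z_0·(1 + Γ)/(1 − Γ) = 261·(1.2 + j0.405)/(0.805 − j0.405)

Z_L ≈ 256 + j261 Ω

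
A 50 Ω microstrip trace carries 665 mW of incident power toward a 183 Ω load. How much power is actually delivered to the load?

Γ = (183 − 50)/(183 + 50) = 0.571
|Γ|² = 0.326
P_refl = |Γ|²·P_inc = 217 mW, P_del = (1 − |Γ|²)·P_inc = 448 mW

P_delivered ≈ 448 mW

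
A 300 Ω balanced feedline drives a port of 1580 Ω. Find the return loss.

Γ = (1580 − 300)/(1580 + 300) = 0.681
RL = −20·log₁₀|Γ| = −20·log₁₀(0.681)

RL ≈ 3.34 dB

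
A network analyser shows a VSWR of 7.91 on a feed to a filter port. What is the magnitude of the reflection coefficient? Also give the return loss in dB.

|Γ| ≈ 0.776; return loss ≈ 2.21 dB

|Γ| = (S − 1)/(S + 1) = (7.91 − 1)/(7.91 + 1) = 6.91/8.91
RL = −20·log₁₀|Γ| = −20·log₁₀(0.776)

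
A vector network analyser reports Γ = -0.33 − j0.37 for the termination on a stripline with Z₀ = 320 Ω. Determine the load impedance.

Z_L = Z_0·(1 + Γ)/(1 − Γ) = 320·(0.67 − j0.37)/(1.33 + j0.37)

Z_L ≈ 127 − j124 Ω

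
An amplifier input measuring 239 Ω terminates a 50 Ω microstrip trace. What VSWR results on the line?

For a purely resistive load, VSWR = R_L/Z_0 or Z_0/R_L (whichever > 1) = 239/50

VSWR ≈ 4.78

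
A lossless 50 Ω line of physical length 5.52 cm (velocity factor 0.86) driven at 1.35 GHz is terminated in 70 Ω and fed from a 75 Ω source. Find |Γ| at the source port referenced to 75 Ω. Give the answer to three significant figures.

|Γ| ≈ 0.346

λ = v/f = 0.86·c / 1.35 GHz = 0.191 m
βl = 2π·l/λ = 2π × 0.289 = 104°
tan(βl) = -4.02
Z_in = Z_0·(Z_L + jZ_0·tanβl)/(Z_0 + jZ_L·tanβl) = 36.8 + j5.91 Ω
Γ_s = (Z_in − Z_s)/(Z_in + Z_s) = (-38.2 + j5.91)/(112 + j5.91), |Γ_s| = 0.346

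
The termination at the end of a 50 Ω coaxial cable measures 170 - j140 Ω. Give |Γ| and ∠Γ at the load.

Γ ≈ 0.707 ∠ -16.9°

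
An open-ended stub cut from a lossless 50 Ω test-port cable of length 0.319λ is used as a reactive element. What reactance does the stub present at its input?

βl = 2π × 0.319 = 115°
tan(βl) = -2.16
For an open-ended stub, Z_in = −jZ_0·cot(βl) = −jZ_0/tan(βl)

X_in ≈ 23.1 Ω (inductive)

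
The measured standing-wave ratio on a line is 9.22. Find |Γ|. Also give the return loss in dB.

|Γ| ≈ 0.804; return loss ≈ 1.89 dB

|Γ| = (S − 1)/(S + 1) = (9.22 − 1)/(9.22 + 1) = 8.22/10.2
RL = −20·log₁₀|Γ| = −20·log₁₀(0.804)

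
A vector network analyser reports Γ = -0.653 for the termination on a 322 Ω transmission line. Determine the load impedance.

Z_L ≈ 67.6 Ω

Z_L = Z_0·(1 + Γ)/(1 − Γ) = 322·(0.347)/(1.65)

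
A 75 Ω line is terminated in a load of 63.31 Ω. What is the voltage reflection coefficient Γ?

Γ = (Z_L − Z_0)/(Z_L + Z_0) = (63.31 − 75)/(63.31 + 75) = -11.69/138.3

Γ = -0.0845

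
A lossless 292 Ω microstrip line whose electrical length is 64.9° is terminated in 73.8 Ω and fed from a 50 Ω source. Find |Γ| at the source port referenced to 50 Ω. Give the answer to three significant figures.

|Γ| ≈ 0.902

tan(βl) = 2.13
Z_in = Z_0·(Z_L + jZ_0·tanβl)/(Z_0 + jZ_L·tanβl) = 318 + j452 Ω
Γ_s = (Z_in − Z_s)/(Z_in + Z_s) = (268 + j452)/(368 + j452), |Γ_s| = 0.902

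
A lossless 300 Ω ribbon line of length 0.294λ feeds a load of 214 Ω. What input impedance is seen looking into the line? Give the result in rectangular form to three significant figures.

Z_in ≈ 392 − j70.9 Ω

βl = 2π × 0.294 = 106°
tan(βl) = tan(106°) = -3.52
Z_in = Z_0·(Z_L + jZ_0·tanβl)/(Z_0 + jZ_L·tanβl)
     = 300·(214 − j1060)/(300 − j754)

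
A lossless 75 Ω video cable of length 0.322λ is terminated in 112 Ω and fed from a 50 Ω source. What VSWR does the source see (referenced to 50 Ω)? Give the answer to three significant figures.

βl = 2π × 0.322 = 116°
tan(βl) = -2.06
Z_in = Z_0·(Z_L + jZ_0·tanβl)/(Z_0 + jZ_L·tanβl) = 56.1 + j18.2 Ω
Γ_s = (Z_in − Z_s)/(Z_in + Z_s) = (6.14 + j18.2)/(106 + j18.2), |Γ_s| = 0.178
VSWR = (1 + |Γ_s|)/(1 − |Γ_s|)

VSWR ≈ 1.43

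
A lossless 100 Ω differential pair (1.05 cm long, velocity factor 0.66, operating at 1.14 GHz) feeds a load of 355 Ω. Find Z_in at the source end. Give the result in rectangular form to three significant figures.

Z_in ≈ 137 − j154 Ω

λ = v/f = 0.66·c / 1.14 GHz = 0.174 m
βl = 2π·l/λ = 2π × 0.0605 = 21.8°
tan(βl) = tan(21.8°) = 0.399
Z_in = Z_0·(Z_L + jZ_0·tanβl)/(Z_0 + jZ_L·tanβl)
     = 100·(355 + j39.9)/(100 + j142)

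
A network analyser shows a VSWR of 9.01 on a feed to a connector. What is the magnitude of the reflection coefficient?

|Γ| ≈ 0.8

|Γ| = (S − 1)/(S + 1) = (9.01 − 1)/(9.01 + 1) = 8.01/10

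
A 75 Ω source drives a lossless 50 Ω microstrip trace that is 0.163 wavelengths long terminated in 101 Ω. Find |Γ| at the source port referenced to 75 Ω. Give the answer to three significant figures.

|Γ| ≈ 0.45

βl = 2π × 0.163 = 58.7°
tan(βl) = 1.64
Z_in = Z_0·(Z_L + jZ_0·tanβl)/(Z_0 + jZ_L·tanβl) = 31.1 − j21.1 Ω
Γ_s = (Z_in − Z_s)/(Z_in + Z_s) = (-43.9 − j21.1)/(106 − j21.1), |Γ_s| = 0.45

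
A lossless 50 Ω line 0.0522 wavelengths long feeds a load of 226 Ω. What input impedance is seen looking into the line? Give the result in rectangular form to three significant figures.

Z_in ≈ 74.9 − j98.2 Ω

βl = 2π × 0.0522 = 18.8°
tan(βl) = tan(18.8°) = 0.34
Z_in = Z_0·(Z_L + jZ_0·tanβl)/(Z_0 + jZ_L·tanβl)
     = 50·(226 + j17)/(50 + j76.9)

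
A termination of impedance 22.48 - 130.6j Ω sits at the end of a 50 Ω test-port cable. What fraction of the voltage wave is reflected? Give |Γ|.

|Γ| ≈ 0.894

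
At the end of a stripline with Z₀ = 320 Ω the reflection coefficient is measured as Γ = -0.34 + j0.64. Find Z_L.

Z_L ≈ 68.9 + j186 Ω

Z_L = Z_0·(1 + Γ)/(1 − Γ) = 320·(0.66 + j0.64)/(1.34 − j0.64)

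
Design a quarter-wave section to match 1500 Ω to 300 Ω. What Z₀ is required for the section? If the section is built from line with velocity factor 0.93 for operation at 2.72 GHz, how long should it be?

Z_qwt = √(Z_0·R_L) = √(300 × 1500) = √450000
λ = 0.93·c/f = 0.103 m, so l = λ/4 = 0.0256 m

Z_qwt ≈ 671 Ω; length ≈ 2.56 cm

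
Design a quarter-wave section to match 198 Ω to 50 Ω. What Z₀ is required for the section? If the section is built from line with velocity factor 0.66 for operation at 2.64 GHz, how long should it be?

Z_qwt ≈ 99.5 Ω; length ≈ 1.88 cm

Z_qwt = √(Z_0·R_L) = √(50 × 198) = √9900
λ = 0.66·c/f = 0.075 m, so l = λ/4 = 0.0187 m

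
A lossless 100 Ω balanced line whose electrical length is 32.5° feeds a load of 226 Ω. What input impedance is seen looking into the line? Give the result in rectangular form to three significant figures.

tan(βl) = tan(32.5°) = 0.637
Z_in = Z_0·(Z_L + jZ_0·tanβl)/(Z_0 + jZ_L·tanβl)
     = 100·(226 + j63.7)/(100 + j144)

Z_in ≈ 103 − j85.2 Ω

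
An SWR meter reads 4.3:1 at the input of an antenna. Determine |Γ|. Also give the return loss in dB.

|Γ| = (S − 1)/(S + 1) = (4.3 − 1)/(4.3 + 1) = 3.3/5.3
RL = −20·log₁₀|Γ| = −20·log₁₀(0.623)

|Γ| ≈ 0.623; return loss ≈ 4.12 dB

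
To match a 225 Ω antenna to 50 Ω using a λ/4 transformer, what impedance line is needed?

Z_qwt = √(Z_0·R_L) = √(50 × 225) = √11250

Z_qwt ≈ 106 Ω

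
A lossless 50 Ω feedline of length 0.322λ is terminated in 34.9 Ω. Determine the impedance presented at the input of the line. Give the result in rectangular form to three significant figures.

Z_in ≈ 59.6 − j17.2 Ω

βl = 2π × 0.322 = 116°
tan(βl) = tan(116°) = -2.06
Z_in = Z_0·(Z_L + jZ_0·tanβl)/(Z_0 + jZ_L·tanβl)
     = 50·(34.9 − j103)/(50 − j71.8)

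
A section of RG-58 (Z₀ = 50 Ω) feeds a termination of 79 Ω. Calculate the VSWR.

VSWR ≈ 1.58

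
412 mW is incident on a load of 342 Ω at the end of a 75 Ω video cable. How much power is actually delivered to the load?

Γ = (342 − 75)/(342 + 75) = 0.64
|Γ|² = 0.41
P_refl = |Γ|²·P_inc = 169 mW, P_del = (1 − |Γ|²)·P_inc = 243 mW

P_delivered ≈ 243 mW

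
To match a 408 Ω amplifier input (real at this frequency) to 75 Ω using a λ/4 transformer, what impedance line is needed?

Z_qwt ≈ 175 Ω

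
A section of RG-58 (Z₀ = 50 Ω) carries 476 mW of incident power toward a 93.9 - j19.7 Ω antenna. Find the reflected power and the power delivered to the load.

|Γ| = |(43.9 − j19.7)/(143.9 − j19.7)| = 0.331
|Γ|² = 0.11
P_refl = |Γ|²·P_inc = 52.2 mW, P_del = (1 − |Γ|²)·P_inc = 424 mW

P_reflected ≈ 52.2 mW; P_delivered ≈ 424 mW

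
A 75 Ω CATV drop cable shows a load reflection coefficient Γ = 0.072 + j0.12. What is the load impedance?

Z_L ≈ 84 + j20.6 Ω

Z_L = Z_0·(1 + Γ)/(1 − Γ) = 75·(1.07 + j0.12)/(0.928 − j0.12)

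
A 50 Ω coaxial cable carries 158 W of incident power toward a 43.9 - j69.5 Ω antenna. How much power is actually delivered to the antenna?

P_delivered ≈ 102 W

|Γ| = |(-6.1 − j69.5)/(93.9 − j69.5)| = 0.597
|Γ|² = 0.357
P_refl = |Γ|²·P_inc = 56.4 W, P_del = (1 − |Γ|²)·P_inc = 102 W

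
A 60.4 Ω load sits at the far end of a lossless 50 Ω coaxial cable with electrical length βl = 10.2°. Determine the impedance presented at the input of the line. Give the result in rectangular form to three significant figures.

Z_in ≈ 59.5 − j3.95 Ω

tan(βl) = tan(10.2°) = 0.18
Z_in = Z_0·(Z_L + jZ_0·tanβl)/(Z_0 + jZ_L·tanβl)
     = 50·(60.4 + j9)/(50 + j10.9)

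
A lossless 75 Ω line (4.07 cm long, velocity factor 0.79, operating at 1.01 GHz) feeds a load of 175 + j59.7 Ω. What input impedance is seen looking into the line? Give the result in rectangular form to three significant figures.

Z_in ≈ 40.3 − j43.9 Ω

λ = v/f = 0.79·c / 1.01 GHz = 0.235 m
βl = 2π·l/λ = 2π × 0.173 = 62.4°
tan(βl) = tan(62.4°) = 1.92
Z_in = Z_0·(Z_L + jZ_0·tanβl)/(Z_0 + jZ_L·tanβl)
     = 75·(175 + j203)/(-39.4 + j335)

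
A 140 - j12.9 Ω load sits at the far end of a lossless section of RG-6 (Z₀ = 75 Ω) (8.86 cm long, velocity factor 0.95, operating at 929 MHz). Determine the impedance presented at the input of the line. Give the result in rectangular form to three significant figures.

Z_in ≈ 42.6 + j16.9 Ω

λ = v/f = 0.95·c / 929 MHz = 0.307 m
βl = 2π·l/λ = 2π × 0.289 = 104°
tan(βl) = tan(104°) = -4.02
Z_in = Z_0·(Z_L + jZ_0·tanβl)/(Z_0 + jZ_L·tanβl)
     = 75·(140 − j314)/(23.1 − j563)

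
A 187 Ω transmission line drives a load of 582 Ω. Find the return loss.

Γ = (582 − 187)/(582 + 187) = 0.514
RL = −20·log₁₀|Γ| = −20·log₁₀(0.514)

RL ≈ 5.79 dB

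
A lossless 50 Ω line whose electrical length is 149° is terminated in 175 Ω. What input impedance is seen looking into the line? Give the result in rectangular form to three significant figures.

Z_in ≈ 43.9 + j62.3 Ω

tan(βl) = tan(149°) = -0.601
Z_in = Z_0·(Z_L + jZ_0·tanβl)/(Z_0 + jZ_L·tanβl)
     = 50·(175 − j30)/(50 − j105)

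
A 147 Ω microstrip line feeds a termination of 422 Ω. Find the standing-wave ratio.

Γ = (422 − 147)/(422 + 147) = 0.483
VSWR = (1 + 0.483)/(1 − 0.483)

VSWR ≈ 2.87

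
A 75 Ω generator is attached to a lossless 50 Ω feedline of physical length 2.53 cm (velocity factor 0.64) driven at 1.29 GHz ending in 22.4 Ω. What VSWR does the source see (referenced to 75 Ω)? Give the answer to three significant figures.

VSWR ≈ 2.01

λ = v/f = 0.64·c / 1.29 GHz = 0.149 m
βl = 2π·l/λ = 2π × 0.17 = 61.2°
tan(βl) = 1.82
Z_in = Z_0·(Z_L + jZ_0·tanβl)/(Z_0 + jZ_L·tanβl) = 58 + j43.7 Ω
Γ_s = (Z_in − Z_s)/(Z_in + Z_s) = (-17 + j43.7)/(133 + j43.7), |Γ_s| = 0.335
VSWR = (1 + |Γ_s|)/(1 − |Γ_s|)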